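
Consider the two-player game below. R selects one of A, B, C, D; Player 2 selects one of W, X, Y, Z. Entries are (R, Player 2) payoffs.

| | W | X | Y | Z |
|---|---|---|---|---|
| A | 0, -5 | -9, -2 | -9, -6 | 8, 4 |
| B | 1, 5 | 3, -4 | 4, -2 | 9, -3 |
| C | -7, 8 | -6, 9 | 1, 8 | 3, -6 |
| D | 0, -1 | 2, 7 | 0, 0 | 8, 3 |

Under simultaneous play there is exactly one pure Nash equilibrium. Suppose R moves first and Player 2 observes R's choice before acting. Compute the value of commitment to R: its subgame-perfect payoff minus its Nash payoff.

7

Work backward from Player 2's decision.
- A: Player 2 compares -5, -2, -6, 4 and picks Z; R would get 8.
- B: Player 2 compares 5, -4, -2, -3 and picks W; R would get 1.
- C: Player 2 compares 8, 9, 8, -6 and picks X; R would get -6.
- D: Player 2 compares -1, 7, 0, 3 and picks X; R would get 2.
R's induced payoffs are 8, 1, -6, 2, so R commits to A. Subgame-perfect outcome: (A, Z) with payoffs (8, 4).
Now find the simultaneous Nash equilibrium.
R's best replies: W→B; X→B; Y→B; Z→B.
Player 2's best replies: A→Z; B→W; C→X; D→X.
Only (B, W) has each player best-responding; Nash payoffs (1, 5).
R's commitment gain: 8 − 1 = 7.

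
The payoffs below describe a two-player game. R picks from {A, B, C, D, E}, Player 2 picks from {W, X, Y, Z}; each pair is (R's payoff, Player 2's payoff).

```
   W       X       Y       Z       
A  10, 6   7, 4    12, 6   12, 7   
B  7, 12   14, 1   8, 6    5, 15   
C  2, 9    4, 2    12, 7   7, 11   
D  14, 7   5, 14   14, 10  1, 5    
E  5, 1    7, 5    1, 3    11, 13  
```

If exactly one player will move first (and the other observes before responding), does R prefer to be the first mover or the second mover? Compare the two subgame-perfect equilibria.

second

If R leads: Player 2's best replies are A→Z, B→Z, C→Z, D→X, E→Z; R's induced payoffs 12, 5, 7, 5, 11; outcome (A, Z), payoffs (12, 7).
If Player 2 leads: R's best replies are W→D, X→B, Y→D, Z→A; Player 2's induced payoffs 7, 1, 10, 7; outcome (D, Y), payoffs (14, 10).
R gets 12 moving first and 14 moving second, so R prefers to move second.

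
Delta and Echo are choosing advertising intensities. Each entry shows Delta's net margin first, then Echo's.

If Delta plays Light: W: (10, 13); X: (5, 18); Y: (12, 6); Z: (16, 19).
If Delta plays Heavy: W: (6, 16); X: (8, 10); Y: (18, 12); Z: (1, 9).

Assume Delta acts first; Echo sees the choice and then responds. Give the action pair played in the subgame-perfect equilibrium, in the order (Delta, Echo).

(Light, Z)

Work backward from Echo's decision.
- Light: Echo compares 13, 18, 6, 19 and picks Z; Delta would get 16.
- Heavy: Echo compares 16, 10, 12, 9 and picks W; Delta would get 6.
Delta's induced payoffs are 16, 6, so Delta commits to Light. Subgame-perfect outcome: (Light, Z) with payoffs (16, 19).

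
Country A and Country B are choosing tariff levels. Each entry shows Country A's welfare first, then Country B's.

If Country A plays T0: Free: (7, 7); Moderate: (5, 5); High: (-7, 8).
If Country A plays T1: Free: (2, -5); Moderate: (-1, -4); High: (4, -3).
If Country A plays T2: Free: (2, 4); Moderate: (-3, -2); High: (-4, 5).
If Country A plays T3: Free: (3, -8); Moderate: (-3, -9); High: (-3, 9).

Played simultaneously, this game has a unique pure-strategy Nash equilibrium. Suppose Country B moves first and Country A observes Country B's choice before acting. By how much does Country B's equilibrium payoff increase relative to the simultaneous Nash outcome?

10

Work backward from Country A's decision.
- Free → Country A plays T0 (best of 7, 2, 2, 3); Country B gets 7.
- Moderate → Country A plays T0 (best of 5, -1, -3, -3); Country B gets 5.
- High → Country A plays T1 (best of -7, 4, -4, -3); Country B gets -3.
Maximizing over 7, 5, -3, Country B chooses Free. Subgame-perfect outcome: (T0, Free) with payoffs (7, 7).
Now find the simultaneous Nash equilibrium.
Country A's best replies: Free→T0; Moderate→T0; High→T1.
Country B's best replies: T0→High; T1→High; T2→High; T3→High.
Only (T1, High) has each player best-responding; Nash payoffs (4, -3).
Country B's commitment gain: 7 − -3 = 10.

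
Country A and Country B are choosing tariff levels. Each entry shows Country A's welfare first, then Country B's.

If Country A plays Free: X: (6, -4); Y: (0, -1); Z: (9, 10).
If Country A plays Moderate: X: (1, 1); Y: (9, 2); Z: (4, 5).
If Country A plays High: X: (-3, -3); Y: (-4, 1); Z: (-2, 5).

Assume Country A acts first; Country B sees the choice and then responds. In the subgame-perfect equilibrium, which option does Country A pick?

Work backward from Country B's decision.
- Free: BR = Z, leader payoff 9.
- Moderate: BR = Z, leader payoff 4.
- High: BR = Z, leader payoff -2.
Among 9, 4, -2, the best is 9 at Free. Subgame-perfect outcome: (Free, Z) with payoffs (9, 10).

Free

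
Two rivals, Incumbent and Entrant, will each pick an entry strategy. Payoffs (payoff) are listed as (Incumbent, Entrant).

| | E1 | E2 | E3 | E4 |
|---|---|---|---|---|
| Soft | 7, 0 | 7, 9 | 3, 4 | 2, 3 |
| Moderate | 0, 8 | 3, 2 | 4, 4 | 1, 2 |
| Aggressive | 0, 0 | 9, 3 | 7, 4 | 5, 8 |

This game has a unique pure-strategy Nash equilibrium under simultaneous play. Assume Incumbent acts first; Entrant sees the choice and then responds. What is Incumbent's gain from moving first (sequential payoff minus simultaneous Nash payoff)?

2

Work backward from Entrant's decision.
- Soft: BR = E2, leader payoff 7.
- Moderate: BR = E1, leader payoff 0.
- Aggressive: BR = E4, leader payoff 5.
Incumbent's induced payoffs are 7, 0, 5, so Incumbent commits to Soft. Subgame-perfect outcome: (Soft, E2) with payoffs (7, 9).
For the simultaneous game, intersect best replies.
Incumbent's best replies: E1→Soft; E2→Aggressive; E3→Aggressive; E4→Aggressive.
Entrant's best replies: Soft→E2; Moderate→E1; Aggressive→E4.
The unique mutual best reply is (Aggressive, E4), giving (5, 8).
Incumbent's commitment gain: 7 − 5 = 2.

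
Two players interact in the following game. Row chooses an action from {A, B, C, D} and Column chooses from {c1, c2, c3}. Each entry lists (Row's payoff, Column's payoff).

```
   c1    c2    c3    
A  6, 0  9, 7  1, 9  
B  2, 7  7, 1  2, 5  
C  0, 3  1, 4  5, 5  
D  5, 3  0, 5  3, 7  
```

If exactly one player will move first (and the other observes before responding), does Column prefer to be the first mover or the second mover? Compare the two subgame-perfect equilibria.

If Row leads: Column's best replies are A→c3, B→c1, C→c3, D→c3; Row's induced payoffs 1, 2, 5, 3; outcome (C, c3), payoffs (5, 5).
If Column leads: Row's best replies are c1→A, c2→A, c3→C; Column's induced payoffs 0, 7, 5; outcome (A, c2), payoffs (9, 7).
Column gets 7 moving first and 5 moving second, so Column prefers to move first.

first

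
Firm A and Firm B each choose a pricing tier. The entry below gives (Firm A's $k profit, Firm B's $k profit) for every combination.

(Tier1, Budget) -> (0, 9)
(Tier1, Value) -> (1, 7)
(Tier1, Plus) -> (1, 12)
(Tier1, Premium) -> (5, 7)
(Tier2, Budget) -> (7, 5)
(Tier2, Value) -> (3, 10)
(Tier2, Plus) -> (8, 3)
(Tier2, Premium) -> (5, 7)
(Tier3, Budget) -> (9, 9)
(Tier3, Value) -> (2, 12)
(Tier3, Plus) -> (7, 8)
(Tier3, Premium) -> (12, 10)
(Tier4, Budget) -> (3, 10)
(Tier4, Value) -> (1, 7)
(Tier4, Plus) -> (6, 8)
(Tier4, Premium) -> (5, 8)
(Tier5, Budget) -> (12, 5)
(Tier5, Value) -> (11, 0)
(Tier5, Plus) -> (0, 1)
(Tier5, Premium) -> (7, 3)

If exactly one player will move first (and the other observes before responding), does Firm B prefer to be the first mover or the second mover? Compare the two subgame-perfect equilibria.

If Firm A leads: Firm B's best replies are Tier1→Plus, Tier2→Value, Tier3→Value, Tier4→Budget, Tier5→Budget; Firm A's induced payoffs 1, 3, 2, 3, 12; outcome (Tier5, Budget), payoffs (12, 5).
If Firm B leads: Firm A's best replies are Budget→Tier5, Value→Tier5, Plus→Tier2, Premium→Tier3; Firm B's induced payoffs 5, 0, 3, 10; outcome (Tier3, Premium), payoffs (12, 10).
Firm B gets 10 moving first and 5 moving second, so Firm B prefers to move first.

first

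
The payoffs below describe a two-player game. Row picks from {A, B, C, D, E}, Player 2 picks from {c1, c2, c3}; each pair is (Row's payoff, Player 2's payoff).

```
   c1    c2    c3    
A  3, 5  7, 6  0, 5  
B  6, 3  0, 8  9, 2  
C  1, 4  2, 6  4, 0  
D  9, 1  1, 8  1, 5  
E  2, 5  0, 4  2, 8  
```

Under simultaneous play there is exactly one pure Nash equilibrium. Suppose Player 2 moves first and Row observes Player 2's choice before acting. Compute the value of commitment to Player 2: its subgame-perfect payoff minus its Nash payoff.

Row best-responds to each possible Player 2 move:
- c1: BR = D, leader payoff 1.
- c2: BR = A, leader payoff 6.
- c3: BR = B, leader payoff 2.
Maximizing over 1, 6, 2, Player 2 chooses c2. Subgame-perfect outcome: (A, c2) with payoffs (7, 6).
Now find the simultaneous Nash equilibrium.
Row's best replies: c1→D; c2→A; c3→B.
Player 2's best replies: A→c2; B→c2; C→c2; D→c2; E→c3.
Only (A, c2) has each player best-responding; Nash payoffs (7, 6).
Player 2's commitment gain: 6 − 6 = 0.

0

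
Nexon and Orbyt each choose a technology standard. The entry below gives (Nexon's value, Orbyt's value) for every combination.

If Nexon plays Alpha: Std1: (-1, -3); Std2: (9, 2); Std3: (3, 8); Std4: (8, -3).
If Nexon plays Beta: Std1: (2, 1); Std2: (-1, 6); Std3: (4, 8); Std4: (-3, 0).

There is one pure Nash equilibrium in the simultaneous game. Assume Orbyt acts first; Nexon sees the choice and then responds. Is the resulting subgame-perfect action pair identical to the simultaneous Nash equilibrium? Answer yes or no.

yes

Work backward from Nexon's decision.
- Std1: BR = Beta, leader payoff 1.
- Std2: BR = Alpha, leader payoff 2.
- Std3: BR = Beta, leader payoff 8.
- Std4: BR = Alpha, leader payoff -3.
Among 1, 2, 8, -3, the best is 8 at Std3. Subgame-perfect outcome: (Beta, Std3) with payoffs (4, 8).
For the simultaneous game, intersect best replies.
Nexon's best replies: Std1→Beta; Std2→Alpha; Std3→Beta; Std4→Alpha.
Orbyt's best replies: Alpha→Std3; Beta→Std3.
The unique mutual best reply is (Beta, Std3), giving (4, 8).
Sequential outcome (Beta, Std3) coincides with the Nash profile (Beta, Std3).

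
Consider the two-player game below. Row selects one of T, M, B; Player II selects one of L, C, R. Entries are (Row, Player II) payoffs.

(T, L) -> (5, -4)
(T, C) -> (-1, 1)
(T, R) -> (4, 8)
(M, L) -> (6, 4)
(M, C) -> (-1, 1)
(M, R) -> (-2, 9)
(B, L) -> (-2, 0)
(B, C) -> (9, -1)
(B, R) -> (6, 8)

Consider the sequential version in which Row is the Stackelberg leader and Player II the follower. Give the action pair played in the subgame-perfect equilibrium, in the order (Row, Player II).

(B, R)

Work backward from Player II's decision.
- T: BR = R, leader payoff 4.
- M: BR = R, leader payoff -2.
- B: BR = R, leader payoff 6.
Row's induced payoffs are 4, -2, 6, so Row commits to B. Subgame-perfect outcome: (B, R) with payoffs (6, 8).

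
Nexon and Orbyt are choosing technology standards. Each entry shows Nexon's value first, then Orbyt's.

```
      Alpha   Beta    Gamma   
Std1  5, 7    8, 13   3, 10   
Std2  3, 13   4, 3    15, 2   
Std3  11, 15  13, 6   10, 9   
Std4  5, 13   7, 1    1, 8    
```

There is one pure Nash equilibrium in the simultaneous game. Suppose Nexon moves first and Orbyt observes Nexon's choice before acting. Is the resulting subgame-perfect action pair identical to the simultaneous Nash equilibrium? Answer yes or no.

yes

Backward induction with Nexon moving first.
- Std1: BR = Beta, leader payoff 8.
- Std2: BR = Alpha, leader payoff 3.
- Std3: BR = Alpha, leader payoff 11.
- Std4: BR = Alpha, leader payoff 5.
Nexon's induced payoffs are 8, 3, 11, 5, so Nexon commits to Std3. Subgame-perfect outcome: (Std3, Alpha) with payoffs (11, 15).
For the simultaneous game, intersect best replies.
Nexon's best replies: Alpha→Std3; Beta→Std3; Gamma→Std2.
Orbyt's best replies: Std1→Beta; Std2→Alpha; Std3→Alpha; Std4→Alpha.
The unique mutual best reply is (Std3, Alpha), giving (11, 15).
Sequential outcome (Std3, Alpha) coincides with the Nash profile (Std3, Alpha).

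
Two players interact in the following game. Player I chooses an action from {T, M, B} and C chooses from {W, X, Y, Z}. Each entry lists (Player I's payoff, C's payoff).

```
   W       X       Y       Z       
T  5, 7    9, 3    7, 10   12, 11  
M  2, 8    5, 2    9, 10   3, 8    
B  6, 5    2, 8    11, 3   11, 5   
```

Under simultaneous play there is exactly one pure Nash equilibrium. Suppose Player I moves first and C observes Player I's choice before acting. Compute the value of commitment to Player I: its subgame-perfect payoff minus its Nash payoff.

0

C best-responds to each possible Player I move:
- T: C compares 7, 3, 10, 11 and picks Z; Player I would get 12.
- M: C compares 8, 2, 10, 8 and picks Y; Player I would get 9.
- B: C compares 5, 8, 3, 5 and picks X; Player I would get 2.
Among 12, 9, 2, the best is 12 at T. Subgame-perfect outcome: (T, Z) with payoffs (12, 11).
Now find the simultaneous Nash equilibrium.
Player I's best replies: W→B; X→T; Y→B; Z→T.
C's best replies: T→Z; M→Y; B→X.
Only (T, Z) has each player best-responding; Nash payoffs (12, 11).
Player I's commitment gain: 12 − 12 = 0.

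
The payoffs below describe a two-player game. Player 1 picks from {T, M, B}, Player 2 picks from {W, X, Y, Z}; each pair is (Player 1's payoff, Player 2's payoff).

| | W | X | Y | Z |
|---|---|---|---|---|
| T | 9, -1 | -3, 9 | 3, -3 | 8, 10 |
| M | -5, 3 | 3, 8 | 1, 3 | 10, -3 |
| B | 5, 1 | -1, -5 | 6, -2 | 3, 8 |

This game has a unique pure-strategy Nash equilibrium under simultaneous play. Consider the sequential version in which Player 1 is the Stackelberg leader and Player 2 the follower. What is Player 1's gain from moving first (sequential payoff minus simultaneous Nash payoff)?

Solve by backward induction (Player 1 leads).
- T: BR = Z, leader payoff 8.
- M: BR = X, leader payoff 3.
- B: BR = Z, leader payoff 3.
Among 8, 3, 3, the best is 8 at T. Subgame-perfect outcome: (T, Z) with payoffs (8, 10).
For the simultaneous game, intersect best replies.
Player 1's best replies: W→T; X→M; Y→B; Z→M.
Player 2's best replies: T→Z; M→X; B→Z.
The unique mutual best reply is (M, X), giving (3, 8).
Player 1's commitment gain: 8 − 3 = 5.

5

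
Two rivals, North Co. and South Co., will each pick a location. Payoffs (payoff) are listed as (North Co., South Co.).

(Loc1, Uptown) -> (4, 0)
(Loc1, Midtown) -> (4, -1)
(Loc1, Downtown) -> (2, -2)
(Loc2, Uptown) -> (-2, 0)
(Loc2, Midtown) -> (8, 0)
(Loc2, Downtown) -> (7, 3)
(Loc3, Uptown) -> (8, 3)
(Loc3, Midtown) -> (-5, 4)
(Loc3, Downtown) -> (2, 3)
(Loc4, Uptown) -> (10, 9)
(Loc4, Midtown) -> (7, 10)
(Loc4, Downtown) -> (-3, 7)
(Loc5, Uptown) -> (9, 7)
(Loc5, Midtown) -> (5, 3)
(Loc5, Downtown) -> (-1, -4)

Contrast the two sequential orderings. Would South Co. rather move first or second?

first

If North Co. leads: South Co.'s best replies are Loc1→Uptown, Loc2→Downtown, Loc3→Midtown, Loc4→Midtown, Loc5→Uptown; North Co.'s induced payoffs 4, 7, -5, 7, 9; outcome (Loc5, Uptown), payoffs (9, 7).
If South Co. leads: North Co.'s best replies are Uptown→Loc4, Midtown→Loc2, Downtown→Loc2; South Co.'s induced payoffs 9, 0, 3; outcome (Loc4, Uptown), payoffs (10, 9).
South Co. gets 9 moving first and 7 moving second, so South Co. prefers to move first.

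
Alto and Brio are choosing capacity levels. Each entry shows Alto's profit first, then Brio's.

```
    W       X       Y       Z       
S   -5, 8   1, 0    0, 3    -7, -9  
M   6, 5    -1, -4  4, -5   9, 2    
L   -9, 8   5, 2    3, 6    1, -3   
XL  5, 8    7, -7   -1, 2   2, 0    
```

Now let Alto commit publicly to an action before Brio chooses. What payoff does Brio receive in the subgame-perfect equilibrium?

5

Brio best-responds to each possible Alto move:
- S → Brio plays W (best of 8, 0, 3, -9); Alto gets -5.
- M → Brio plays W (best of 5, -4, -5, 2); Alto gets 6.
- L → Brio plays W (best of 8, 2, 6, -3); Alto gets -9.
- XL → Brio plays W (best of 8, -7, 2, 0); Alto gets 5.
Maximizing over -5, 6, -9, 5, Alto chooses M. Subgame-perfect outcome: (M, W) with payoffs (6, 5).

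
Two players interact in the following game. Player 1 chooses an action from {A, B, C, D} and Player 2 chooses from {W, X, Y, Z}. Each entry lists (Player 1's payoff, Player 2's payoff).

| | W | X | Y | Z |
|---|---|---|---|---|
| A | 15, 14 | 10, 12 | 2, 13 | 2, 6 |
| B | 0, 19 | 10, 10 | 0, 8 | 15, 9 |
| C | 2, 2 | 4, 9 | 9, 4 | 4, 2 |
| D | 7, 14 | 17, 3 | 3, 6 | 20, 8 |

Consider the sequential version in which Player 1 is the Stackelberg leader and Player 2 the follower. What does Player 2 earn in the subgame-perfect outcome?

Player 2 best-responds to each possible Player 1 move:
- A: BR = W, leader payoff 15.
- B: BR = W, leader payoff 0.
- C: BR = X, leader payoff 4.
- D: BR = W, leader payoff 7.
Among 15, 0, 4, 7, the best is 15 at A. Subgame-perfect outcome: (A, W) with payoffs (15, 14).

14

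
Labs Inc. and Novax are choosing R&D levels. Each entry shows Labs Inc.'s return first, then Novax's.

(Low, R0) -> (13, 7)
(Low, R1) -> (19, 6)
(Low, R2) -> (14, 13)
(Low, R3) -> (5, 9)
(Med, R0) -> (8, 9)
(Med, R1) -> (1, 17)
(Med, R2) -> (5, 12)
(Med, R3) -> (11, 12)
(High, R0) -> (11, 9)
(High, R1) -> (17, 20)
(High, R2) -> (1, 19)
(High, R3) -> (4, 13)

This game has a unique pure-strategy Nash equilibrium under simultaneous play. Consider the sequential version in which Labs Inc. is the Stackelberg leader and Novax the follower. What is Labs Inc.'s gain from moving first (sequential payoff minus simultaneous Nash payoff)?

Work backward from Novax's decision.
- Low: BR = R2, leader payoff 14.
- Med: BR = R1, leader payoff 1.
- High: BR = R1, leader payoff 17.
Maximizing over 14, 1, 17, Labs Inc. chooses High. Subgame-perfect outcome: (High, R1) with payoffs (17, 20).
For the simultaneous game, intersect best replies.
Labs Inc.'s best replies: R0→Low; R1→Low; R2→Low; R3→Med.
Novax's best replies: Low→R2; Med→R1; High→R1.
The unique mutual best reply is (Low, R2), giving (14, 13).
Labs Inc.'s commitment gain: 17 − 14 = 3.

3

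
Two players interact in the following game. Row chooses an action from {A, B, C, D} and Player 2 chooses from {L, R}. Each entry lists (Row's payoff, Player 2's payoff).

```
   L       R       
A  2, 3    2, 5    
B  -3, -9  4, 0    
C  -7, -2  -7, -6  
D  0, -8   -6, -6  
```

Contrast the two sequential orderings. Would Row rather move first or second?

first

If Row leads: Player 2's best replies are A→R, B→R, C→L, D→R; Row's induced payoffs 2, 4, -7, -6; outcome (B, R), payoffs (4, 0).
If Player 2 leads: Row's best replies are L→A, R→B; Player 2's induced payoffs 3, 0; outcome (A, L), payoffs (2, 3).
Row gets 4 moving first and 2 moving second, so Row prefers to move first.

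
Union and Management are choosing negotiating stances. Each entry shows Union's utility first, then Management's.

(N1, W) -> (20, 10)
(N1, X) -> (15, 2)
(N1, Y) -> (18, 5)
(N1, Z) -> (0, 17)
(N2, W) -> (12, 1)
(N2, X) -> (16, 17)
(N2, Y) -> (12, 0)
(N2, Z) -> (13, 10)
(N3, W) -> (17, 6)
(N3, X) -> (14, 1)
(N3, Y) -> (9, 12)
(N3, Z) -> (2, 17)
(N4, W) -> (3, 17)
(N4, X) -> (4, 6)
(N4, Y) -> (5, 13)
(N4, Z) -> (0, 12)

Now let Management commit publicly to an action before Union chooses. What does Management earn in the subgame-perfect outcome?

Backward induction with Management moving first.
- W: BR = N1, leader payoff 10.
- X: BR = N2, leader payoff 17.
- Y: BR = N1, leader payoff 5.
- Z: BR = N2, leader payoff 10.
Management's induced payoffs are 10, 17, 5, 10, so Management commits to X. Subgame-perfect outcome: (N2, X) with payoffs (16, 17).

17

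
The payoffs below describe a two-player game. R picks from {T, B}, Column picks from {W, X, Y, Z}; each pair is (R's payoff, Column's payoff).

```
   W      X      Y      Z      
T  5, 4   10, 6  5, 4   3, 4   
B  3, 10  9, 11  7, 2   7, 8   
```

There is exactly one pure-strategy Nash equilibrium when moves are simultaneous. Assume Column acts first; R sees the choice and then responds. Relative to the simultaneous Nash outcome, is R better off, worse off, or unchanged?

worse off

Work backward from R's decision.
- W: BR = T, leader payoff 4.
- X: BR = T, leader payoff 6.
- Y: BR = B, leader payoff 2.
- Z: BR = B, leader payoff 8.
Maximizing over 4, 6, 2, 8, Column chooses Z. Subgame-perfect outcome: (B, Z) with payoffs (7, 8).
Now find the simultaneous Nash equilibrium.
R's best replies: W→T; X→T; Y→B; Z→B.
Column's best replies: T→X; B→X.
The unique mutual best reply is (T, X), giving (10, 6).
R earns 7 sequentially versus 10 at the Nash outcome: worse off.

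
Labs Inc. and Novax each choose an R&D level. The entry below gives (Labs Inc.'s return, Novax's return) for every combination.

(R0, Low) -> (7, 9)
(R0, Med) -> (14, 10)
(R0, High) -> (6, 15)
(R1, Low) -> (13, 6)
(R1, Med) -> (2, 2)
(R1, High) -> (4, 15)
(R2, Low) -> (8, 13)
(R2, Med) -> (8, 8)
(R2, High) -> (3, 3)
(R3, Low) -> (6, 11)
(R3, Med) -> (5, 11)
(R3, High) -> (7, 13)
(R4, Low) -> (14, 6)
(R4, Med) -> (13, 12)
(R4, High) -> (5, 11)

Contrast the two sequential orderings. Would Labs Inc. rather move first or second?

If Labs Inc. leads: Novax's best replies are R0→High, R1→High, R2→Low, R3→High, R4→Med; Labs Inc.'s induced payoffs 6, 4, 8, 7, 13; outcome (R4, Med), payoffs (13, 12).
If Novax leads: Labs Inc.'s best replies are Low→R4, Med→R0, High→R3; Novax's induced payoffs 6, 10, 13; outcome (R3, High), payoffs (7, 13).
Labs Inc. gets 13 moving first and 7 moving second, so Labs Inc. prefers to move first.

first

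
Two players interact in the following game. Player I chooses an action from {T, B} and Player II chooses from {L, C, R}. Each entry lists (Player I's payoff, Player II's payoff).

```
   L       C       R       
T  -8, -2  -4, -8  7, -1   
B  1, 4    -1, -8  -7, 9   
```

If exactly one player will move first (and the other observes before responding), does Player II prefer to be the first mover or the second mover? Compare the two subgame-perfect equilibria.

first

If Player I leads: Player II's best replies are T→R, B→R; Player I's induced payoffs 7, -7; outcome (T, R), payoffs (7, -1).
If Player II leads: Player I's best replies are L→B, C→B, R→T; Player II's induced payoffs 4, -8, -1; outcome (B, L), payoffs (1, 4).
Player II gets 4 moving first and -1 moving second, so Player II prefers to move first.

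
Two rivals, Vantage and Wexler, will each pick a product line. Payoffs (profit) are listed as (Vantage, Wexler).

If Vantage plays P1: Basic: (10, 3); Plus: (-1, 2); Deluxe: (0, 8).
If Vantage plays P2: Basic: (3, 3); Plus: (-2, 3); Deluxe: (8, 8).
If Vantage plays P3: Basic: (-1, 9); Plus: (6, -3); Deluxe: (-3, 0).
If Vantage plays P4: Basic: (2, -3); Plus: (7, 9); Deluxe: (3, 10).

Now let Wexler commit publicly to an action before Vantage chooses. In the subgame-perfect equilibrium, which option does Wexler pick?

Vantage best-responds to each possible Wexler move:
- Basic: BR = P1, leader payoff 3.
- Plus: BR = P4, leader payoff 9.
- Deluxe: BR = P2, leader payoff 8.
Among 3, 9, 8, the best is 9 at Plus. Subgame-perfect outcome: (P4, Plus) with payoffs (7, 9).

Plus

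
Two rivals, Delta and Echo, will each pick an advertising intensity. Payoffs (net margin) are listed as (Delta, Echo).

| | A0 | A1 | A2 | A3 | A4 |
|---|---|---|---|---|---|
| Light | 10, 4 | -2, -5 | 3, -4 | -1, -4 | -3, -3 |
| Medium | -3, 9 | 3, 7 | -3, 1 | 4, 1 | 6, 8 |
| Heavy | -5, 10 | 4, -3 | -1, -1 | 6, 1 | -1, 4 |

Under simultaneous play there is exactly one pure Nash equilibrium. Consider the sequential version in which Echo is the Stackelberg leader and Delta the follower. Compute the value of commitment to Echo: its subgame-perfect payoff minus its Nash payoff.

4

Work backward from Delta's decision.
- A0: BR = Light, leader payoff 4.
- A1: BR = Heavy, leader payoff -3.
- A2: BR = Light, leader payoff -4.
- A3: BR = Heavy, leader payoff 1.
- A4: BR = Medium, leader payoff 8.
Echo's induced payoffs are 4, -3, -4, 1, 8, so Echo commits to A4. Subgame-perfect outcome: (Medium, A4) with payoffs (6, 8).
Now find the simultaneous Nash equilibrium.
Delta's best replies: A0→Light; A1→Heavy; A2→Light; A3→Heavy; A4→Medium.
Echo's best replies: Light→A0; Medium→A0; Heavy→A0.
Only (Light, A0) has each player best-responding; Nash payoffs (10, 4).
Echo's commitment gain: 8 − 4 = 4.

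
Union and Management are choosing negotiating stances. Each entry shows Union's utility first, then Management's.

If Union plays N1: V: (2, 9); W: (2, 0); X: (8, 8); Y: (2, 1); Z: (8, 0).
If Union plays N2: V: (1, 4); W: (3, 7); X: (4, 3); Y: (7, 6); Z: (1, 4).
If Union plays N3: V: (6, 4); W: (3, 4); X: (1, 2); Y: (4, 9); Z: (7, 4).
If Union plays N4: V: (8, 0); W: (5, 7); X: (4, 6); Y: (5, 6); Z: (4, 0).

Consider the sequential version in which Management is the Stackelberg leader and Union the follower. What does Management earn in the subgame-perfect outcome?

8

Solve by backward induction (Management leads).
- V: BR = N4, leader payoff 0.
- W: BR = N4, leader payoff 7.
- X: BR = N1, leader payoff 8.
- Y: BR = N2, leader payoff 6.
- Z: BR = N1, leader payoff 0.
Among 0, 7, 8, 6, 0, the best is 8 at X. Subgame-perfect outcome: (N1, X) with payoffs (8, 8).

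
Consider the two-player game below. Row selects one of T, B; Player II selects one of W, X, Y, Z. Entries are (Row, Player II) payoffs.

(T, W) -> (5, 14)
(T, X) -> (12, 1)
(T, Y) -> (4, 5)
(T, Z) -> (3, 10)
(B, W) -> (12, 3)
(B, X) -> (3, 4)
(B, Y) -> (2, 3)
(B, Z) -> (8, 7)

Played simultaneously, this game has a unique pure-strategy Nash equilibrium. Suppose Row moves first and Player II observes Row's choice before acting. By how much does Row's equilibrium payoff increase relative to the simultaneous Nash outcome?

0

Backward induction with Row moving first.
- T: Player II compares 14, 1, 5, 10 and picks W; Row would get 5.
- B: Player II compares 3, 4, 3, 7 and picks Z; Row would get 8.
Maximizing over 5, 8, Row chooses B. Subgame-perfect outcome: (B, Z) with payoffs (8, 7).
Now find the simultaneous Nash equilibrium.
Row's best replies: W→B; X→T; Y→T; Z→B.
Player II's best replies: T→W; B→Z.
Only (B, Z) has each player best-responding; Nash payoffs (8, 7).
Row's commitment gain: 8 − 8 = 0.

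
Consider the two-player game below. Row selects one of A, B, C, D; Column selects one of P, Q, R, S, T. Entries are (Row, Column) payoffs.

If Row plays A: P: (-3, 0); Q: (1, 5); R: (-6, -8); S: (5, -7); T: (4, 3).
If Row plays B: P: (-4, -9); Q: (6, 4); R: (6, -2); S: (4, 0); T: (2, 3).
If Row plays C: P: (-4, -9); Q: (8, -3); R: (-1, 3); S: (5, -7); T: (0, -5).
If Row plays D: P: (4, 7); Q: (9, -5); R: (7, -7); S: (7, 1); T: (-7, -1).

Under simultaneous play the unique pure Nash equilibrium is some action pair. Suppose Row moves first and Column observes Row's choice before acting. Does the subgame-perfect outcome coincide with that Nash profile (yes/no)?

no

Column best-responds to each possible Row move:
- A: Column compares 0, 5, -8, -7, 3 and picks Q; Row would get 1.
- B: Column compares -9, 4, -2, 0, 3 and picks Q; Row would get 6.
- C: Column compares -9, -3, 3, -7, -5 and picks R; Row would get -1.
- D: Column compares 7, -5, -7, 1, -1 and picks P; Row would get 4.
Row's induced payoffs are 1, 6, -1, 4, so Row commits to B. Subgame-perfect outcome: (B, Q) with payoffs (6, 4).
Now find the simultaneous Nash equilibrium.
Row's best replies: P→D; Q→D; R→D; S→D; T→A.
Column's best replies: A→Q; B→Q; C→R; D→P.
The unique mutual best reply is (D, P), giving (4, 7).
Sequential outcome (B, Q) differs from the Nash profile (D, P).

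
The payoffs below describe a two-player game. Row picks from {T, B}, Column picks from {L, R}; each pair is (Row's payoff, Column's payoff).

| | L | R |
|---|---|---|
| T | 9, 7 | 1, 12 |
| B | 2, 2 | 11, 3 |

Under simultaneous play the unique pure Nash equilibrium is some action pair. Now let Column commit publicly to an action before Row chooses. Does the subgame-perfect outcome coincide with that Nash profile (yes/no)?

Solve by backward induction (Column leads).
- L: Row compares 9, 2 and picks T; Column would get 7.
- R: Row compares 1, 11 and picks B; Column would get 3.
Column's induced payoffs are 7, 3, so Column commits to L. Subgame-perfect outcome: (T, L) with payoffs (9, 7).
Under simultaneous play:
Row's best replies: L→T; R→B.
Column's best replies: T→R; B→R.
Only (B, R) has each player best-responding; Nash payoffs (11, 3).
Sequential outcome (T, L) differs from the Nash profile (B, R).

no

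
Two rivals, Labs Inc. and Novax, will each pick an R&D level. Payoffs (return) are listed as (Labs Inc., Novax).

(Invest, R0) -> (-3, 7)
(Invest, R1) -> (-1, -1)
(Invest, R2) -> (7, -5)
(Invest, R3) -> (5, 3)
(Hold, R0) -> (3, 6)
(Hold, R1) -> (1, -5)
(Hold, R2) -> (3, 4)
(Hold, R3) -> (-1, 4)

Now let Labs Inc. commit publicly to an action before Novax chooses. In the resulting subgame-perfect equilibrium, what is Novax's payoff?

6

Work backward from Novax's decision.
- Invest: Novax compares 7, -1, -5, 3 and picks R0; Labs Inc. would get -3.
- Hold: Novax compares 6, -5, 4, 4 and picks R0; Labs Inc. would get 3.
Among -3, 3, the best is 3 at Hold. Subgame-perfect outcome: (Hold, R0) with payoffs (3, 6).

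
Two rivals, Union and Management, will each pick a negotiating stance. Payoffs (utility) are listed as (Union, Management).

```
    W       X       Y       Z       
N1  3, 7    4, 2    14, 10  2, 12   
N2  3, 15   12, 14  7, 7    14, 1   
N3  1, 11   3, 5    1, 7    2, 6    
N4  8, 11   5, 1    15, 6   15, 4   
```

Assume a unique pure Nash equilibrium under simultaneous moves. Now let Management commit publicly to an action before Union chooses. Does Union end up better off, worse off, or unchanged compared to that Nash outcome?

Backward induction with Management moving first.
- W: BR = N4, leader payoff 11.
- X: BR = N2, leader payoff 14.
- Y: BR = N4, leader payoff 6.
- Z: BR = N4, leader payoff 4.
Among 11, 14, 6, 4, the best is 14 at X. Subgame-perfect outcome: (N2, X) with payoffs (12, 14).
Now find the simultaneous Nash equilibrium.
Union's best replies: W→N4; X→N2; Y→N4; Z→N4.
Management's best replies: N1→Z; N2→W; N3→W; N4→W.
Only (N4, W) has each player best-responding; Nash payoffs (8, 11).
Union earns 12 sequentially versus 8 at the Nash outcome: better off.

better off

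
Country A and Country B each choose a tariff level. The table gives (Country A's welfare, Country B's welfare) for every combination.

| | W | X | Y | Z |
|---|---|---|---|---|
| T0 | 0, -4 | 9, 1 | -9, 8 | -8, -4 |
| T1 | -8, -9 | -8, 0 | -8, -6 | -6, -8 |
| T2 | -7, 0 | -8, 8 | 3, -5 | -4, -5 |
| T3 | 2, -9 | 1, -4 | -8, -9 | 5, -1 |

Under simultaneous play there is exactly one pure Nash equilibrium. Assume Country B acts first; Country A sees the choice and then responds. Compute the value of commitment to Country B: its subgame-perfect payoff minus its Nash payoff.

Work backward from Country A's decision.
- W → Country A plays T3 (best of 0, -8, -7, 2); Country B gets -9.
- X → Country A plays T0 (best of 9, -8, -8, 1); Country B gets 1.
- Y → Country A plays T2 (best of -9, -8, 3, -8); Country B gets -5.
- Z → Country A plays T3 (best of -8, -6, -4, 5); Country B gets -1.
Country B's induced payoffs are -9, 1, -5, -1, so Country B commits to X. Subgame-perfect outcome: (T0, X) with payoffs (9, 1).
For the simultaneous game, intersect best replies.
Country A's best replies: W→T3; X→T0; Y→T2; Z→T3.
Country B's best replies: T0→Y; T1→X; T2→X; T3→Z.
The unique mutual best reply is (T3, Z), giving (5, -1).
Country B's commitment gain: 1 − -1 = 2.

2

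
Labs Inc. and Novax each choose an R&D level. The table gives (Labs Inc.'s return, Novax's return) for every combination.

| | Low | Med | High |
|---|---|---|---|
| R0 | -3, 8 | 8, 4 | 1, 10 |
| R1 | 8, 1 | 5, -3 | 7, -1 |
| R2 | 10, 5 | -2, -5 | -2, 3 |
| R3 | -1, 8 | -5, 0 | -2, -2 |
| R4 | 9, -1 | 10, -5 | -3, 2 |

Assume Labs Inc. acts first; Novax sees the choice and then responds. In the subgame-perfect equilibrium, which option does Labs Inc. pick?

Work backward from Novax's decision.
- R0: BR = High, leader payoff 1.
- R1: BR = Low, leader payoff 8.
- R2: BR = Low, leader payoff 10.
- R3: BR = Low, leader payoff -1.
- R4: BR = High, leader payoff -3.
Maximizing over 1, 8, 10, -1, -3, Labs Inc. chooses R2. Subgame-perfect outcome: (R2, Low) with payoffs (10, 5).

R2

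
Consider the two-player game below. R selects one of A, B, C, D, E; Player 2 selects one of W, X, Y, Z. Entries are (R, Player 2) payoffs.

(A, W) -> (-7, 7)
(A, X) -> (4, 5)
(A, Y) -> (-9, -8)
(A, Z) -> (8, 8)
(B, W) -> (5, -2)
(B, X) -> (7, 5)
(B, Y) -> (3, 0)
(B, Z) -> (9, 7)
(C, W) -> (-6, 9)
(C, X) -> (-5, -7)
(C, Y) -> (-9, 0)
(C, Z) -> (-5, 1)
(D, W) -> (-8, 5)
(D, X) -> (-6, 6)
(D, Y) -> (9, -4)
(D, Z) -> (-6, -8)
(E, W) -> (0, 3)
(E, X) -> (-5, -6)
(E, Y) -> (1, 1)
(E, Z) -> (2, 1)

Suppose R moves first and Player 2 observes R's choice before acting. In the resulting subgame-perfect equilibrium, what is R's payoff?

9

Solve by backward induction (R leads).
- A → Player 2 plays Z (best of 7, 5, -8, 8); R gets 8.
- B → Player 2 plays Z (best of -2, 5, 0, 7); R gets 9.
- C → Player 2 plays W (best of 9, -7, 0, 1); R gets -6.
- D → Player 2 plays X (best of 5, 6, -4, -8); R gets -6.
- E → Player 2 plays W (best of 3, -6, 1, 1); R gets 0.
Maximizing over 8, 9, -6, -6, 0, R chooses B. Subgame-perfect outcome: (B, Z) with payoffs (9, 7).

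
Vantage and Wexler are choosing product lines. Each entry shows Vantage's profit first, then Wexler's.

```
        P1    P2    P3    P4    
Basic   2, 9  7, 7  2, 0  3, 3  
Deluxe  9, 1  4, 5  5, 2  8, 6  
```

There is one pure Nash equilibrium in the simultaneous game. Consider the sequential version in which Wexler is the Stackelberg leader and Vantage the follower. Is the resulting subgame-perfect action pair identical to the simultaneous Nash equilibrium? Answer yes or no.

Vantage best-responds to each possible Wexler move:
- P1 → Vantage plays Deluxe (best of 2, 9); Wexler gets 1.
- P2 → Vantage plays Basic (best of 7, 4); Wexler gets 7.
- P3 → Vantage plays Deluxe (best of 2, 5); Wexler gets 2.
- P4 → Vantage plays Deluxe (best of 3, 8); Wexler gets 6.
Maximizing over 1, 7, 2, 6, Wexler chooses P2. Subgame-perfect outcome: (Basic, P2) with payoffs (7, 7).
Under simultaneous play:
Vantage's best replies: P1→Deluxe; P2→Basic; P3→Deluxe; P4→Deluxe.
Wexler's best replies: Basic→P1; Deluxe→P4.
The unique mutual best reply is (Deluxe, P4), giving (8, 6).
Sequential outcome (Basic, P2) differs from the Nash profile (Deluxe, P4).

no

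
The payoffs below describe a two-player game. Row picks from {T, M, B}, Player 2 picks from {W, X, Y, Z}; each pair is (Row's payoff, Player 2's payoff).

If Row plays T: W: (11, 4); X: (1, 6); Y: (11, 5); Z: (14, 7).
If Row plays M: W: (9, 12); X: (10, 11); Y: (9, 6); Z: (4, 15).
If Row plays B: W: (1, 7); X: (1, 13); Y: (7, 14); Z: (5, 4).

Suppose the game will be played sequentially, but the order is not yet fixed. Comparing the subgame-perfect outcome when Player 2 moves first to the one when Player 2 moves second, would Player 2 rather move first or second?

first

If Row leads: Player 2's best replies are T→Z, M→Z, B→Y; Row's induced payoffs 14, 4, 7; outcome (T, Z), payoffs (14, 7).
If Player 2 leads: Row's best replies are W→T, X→M, Y→T, Z→T; Player 2's induced payoffs 4, 11, 5, 7; outcome (M, X), payoffs (10, 11).
Player 2 gets 11 moving first and 7 moving second, so Player 2 prefers to move first.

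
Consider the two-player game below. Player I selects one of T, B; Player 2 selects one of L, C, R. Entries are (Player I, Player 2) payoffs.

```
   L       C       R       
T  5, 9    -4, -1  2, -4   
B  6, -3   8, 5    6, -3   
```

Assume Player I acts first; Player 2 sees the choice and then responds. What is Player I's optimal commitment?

B

Work backward from Player 2's decision.
- T: BR = L, leader payoff 5.
- B: BR = C, leader payoff 8.
Among 5, 8, the best is 8 at B. Subgame-perfect outcome: (B, C) with payoffs (8, 5).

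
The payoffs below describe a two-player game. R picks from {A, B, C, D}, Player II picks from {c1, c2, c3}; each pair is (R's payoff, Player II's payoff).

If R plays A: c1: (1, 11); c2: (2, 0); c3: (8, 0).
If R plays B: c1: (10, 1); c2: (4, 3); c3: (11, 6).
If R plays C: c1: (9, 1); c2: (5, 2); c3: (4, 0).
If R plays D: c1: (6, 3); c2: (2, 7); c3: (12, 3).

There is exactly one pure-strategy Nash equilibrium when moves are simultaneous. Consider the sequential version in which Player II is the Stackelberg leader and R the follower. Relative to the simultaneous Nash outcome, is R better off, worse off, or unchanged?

Work backward from R's decision.
- c1: R compares 1, 10, 9, 6 and picks B; Player II would get 1.
- c2: R compares 2, 4, 5, 2 and picks C; Player II would get 2.
- c3: R compares 8, 11, 4, 12 and picks D; Player II would get 3.
Among 1, 2, 3, the best is 3 at c3. Subgame-perfect outcome: (D, c3) with payoffs (12, 3).
Under simultaneous play:
R's best replies: c1→B; c2→C; c3→D.
Player II's best replies: A→c1; B→c3; C→c2; D→c2.
The unique mutual best reply is (C, c2), giving (5, 2).
R earns 12 sequentially versus 5 at the Nash outcome: better off.

better off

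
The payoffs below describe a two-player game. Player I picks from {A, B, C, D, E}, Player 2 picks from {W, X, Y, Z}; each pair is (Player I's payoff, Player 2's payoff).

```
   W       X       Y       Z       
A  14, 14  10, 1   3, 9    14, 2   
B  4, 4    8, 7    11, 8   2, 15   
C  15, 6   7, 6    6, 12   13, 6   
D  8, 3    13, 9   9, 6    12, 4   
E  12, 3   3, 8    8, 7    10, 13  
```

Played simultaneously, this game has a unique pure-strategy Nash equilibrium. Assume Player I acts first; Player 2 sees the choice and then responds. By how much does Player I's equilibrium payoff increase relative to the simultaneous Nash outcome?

1

Work backward from Player 2's decision.
- A: BR = W, leader payoff 14.
- B: BR = Z, leader payoff 2.
- C: BR = Y, leader payoff 6.
- D: BR = X, leader payoff 13.
- E: BR = Z, leader payoff 10.
Player I's induced payoffs are 14, 2, 6, 13, 10, so Player I commits to A. Subgame-perfect outcome: (A, W) with payoffs (14, 14).
Under simultaneous play:
Player I's best replies: W→C; X→D; Y→B; Z→A.
Player 2's best replies: A→W; B→Z; C→Y; D→X; E→Z.
The unique mutual best reply is (D, X), giving (13, 9).
Player I's commitment gain: 14 − 13 = 1.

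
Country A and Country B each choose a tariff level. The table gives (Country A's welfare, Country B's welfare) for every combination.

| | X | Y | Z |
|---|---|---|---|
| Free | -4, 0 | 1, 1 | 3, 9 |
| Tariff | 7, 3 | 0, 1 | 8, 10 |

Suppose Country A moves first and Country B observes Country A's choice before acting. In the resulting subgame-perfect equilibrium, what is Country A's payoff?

Country B best-responds to each possible Country A move:
- Free → Country B plays Z (best of 0, 1, 9); Country A gets 3.
- Tariff → Country B plays Z (best of 3, 1, 10); Country A gets 8.
Among 3, 8, the best is 8 at Tariff. Subgame-perfect outcome: (Tariff, Z) with payoffs (8, 10).

8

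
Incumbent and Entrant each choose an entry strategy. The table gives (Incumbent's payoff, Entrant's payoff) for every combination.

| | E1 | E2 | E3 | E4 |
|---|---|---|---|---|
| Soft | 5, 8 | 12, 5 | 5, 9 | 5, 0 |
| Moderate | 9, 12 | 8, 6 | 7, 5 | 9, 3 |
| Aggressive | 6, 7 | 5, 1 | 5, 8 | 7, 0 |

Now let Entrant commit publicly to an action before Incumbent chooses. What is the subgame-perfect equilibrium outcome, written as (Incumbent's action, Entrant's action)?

Backward induction with Entrant moving first.
- E1: BR = Moderate, leader payoff 12.
- E2: BR = Soft, leader payoff 5.
- E3: BR = Moderate, leader payoff 5.
- E4: BR = Moderate, leader payoff 3.
Entrant's induced payoffs are 12, 5, 5, 3, so Entrant commits to E1. Subgame-perfect outcome: (Moderate, E1) with payoffs (9, 12).

(Moderate, E1)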